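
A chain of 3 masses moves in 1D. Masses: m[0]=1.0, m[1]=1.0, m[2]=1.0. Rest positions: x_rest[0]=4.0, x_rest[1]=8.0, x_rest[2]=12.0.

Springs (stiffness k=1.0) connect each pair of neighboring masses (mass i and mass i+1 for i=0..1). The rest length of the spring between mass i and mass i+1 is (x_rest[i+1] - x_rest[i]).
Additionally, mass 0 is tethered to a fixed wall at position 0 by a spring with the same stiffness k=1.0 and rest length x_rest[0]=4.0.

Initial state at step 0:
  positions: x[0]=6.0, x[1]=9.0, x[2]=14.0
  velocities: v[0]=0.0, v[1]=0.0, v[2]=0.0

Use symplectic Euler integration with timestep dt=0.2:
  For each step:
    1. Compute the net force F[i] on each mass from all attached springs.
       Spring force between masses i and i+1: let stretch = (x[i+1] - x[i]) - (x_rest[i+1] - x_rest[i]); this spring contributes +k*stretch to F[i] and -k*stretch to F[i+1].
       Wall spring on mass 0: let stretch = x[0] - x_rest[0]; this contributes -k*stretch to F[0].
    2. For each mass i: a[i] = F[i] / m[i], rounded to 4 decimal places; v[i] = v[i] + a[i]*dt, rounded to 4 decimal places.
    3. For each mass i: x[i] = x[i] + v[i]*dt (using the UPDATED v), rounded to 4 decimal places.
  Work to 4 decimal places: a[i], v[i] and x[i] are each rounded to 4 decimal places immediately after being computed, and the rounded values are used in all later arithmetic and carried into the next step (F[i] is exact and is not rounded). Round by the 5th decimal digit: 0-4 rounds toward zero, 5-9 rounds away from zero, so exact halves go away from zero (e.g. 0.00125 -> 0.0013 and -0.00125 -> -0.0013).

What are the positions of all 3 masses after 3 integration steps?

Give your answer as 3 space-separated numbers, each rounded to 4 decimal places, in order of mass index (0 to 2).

Step 0: x=[6.0000 9.0000 14.0000] v=[0.0000 0.0000 0.0000]
Step 1: x=[5.8800 9.0800 13.9600] v=[-0.6000 0.4000 -0.2000]
Step 2: x=[5.6528 9.2272 13.8848] v=[-1.1360 0.7360 -0.3760]
Step 3: x=[5.3425 9.4177 13.7833] v=[-1.5517 0.9526 -0.5075]

Answer: 5.3425 9.4177 13.7833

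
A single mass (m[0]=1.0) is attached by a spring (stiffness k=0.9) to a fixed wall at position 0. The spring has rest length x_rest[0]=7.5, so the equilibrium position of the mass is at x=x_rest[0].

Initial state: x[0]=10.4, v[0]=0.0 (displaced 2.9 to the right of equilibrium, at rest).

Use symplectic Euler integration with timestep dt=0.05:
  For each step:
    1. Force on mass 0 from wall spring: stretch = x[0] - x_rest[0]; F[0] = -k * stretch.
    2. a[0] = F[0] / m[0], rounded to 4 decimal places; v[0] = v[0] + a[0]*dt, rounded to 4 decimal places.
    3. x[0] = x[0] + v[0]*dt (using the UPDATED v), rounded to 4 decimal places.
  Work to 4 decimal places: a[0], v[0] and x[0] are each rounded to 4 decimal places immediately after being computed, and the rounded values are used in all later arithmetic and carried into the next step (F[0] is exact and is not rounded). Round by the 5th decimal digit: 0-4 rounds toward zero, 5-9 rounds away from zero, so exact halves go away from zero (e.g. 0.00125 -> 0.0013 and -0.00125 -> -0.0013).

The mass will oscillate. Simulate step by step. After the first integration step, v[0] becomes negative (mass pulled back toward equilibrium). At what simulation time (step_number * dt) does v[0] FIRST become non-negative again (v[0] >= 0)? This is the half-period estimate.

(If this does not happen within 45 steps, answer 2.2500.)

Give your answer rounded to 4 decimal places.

Answer: 2.2500

Derivation:
Step 0: x=[10.4000] v=[0.0000]
Step 1: x=[10.3935] v=[-0.1305]
Step 2: x=[10.3805] v=[-0.2607]
Step 3: x=[10.3610] v=[-0.3903]
Step 4: x=[10.3351] v=[-0.5190]
Step 5: x=[10.3028] v=[-0.6466]
Step 6: x=[10.2642] v=[-0.7727]
Step 7: x=[10.2193] v=[-0.8971]
Step 8: x=[10.1683] v=[-1.0195]
Step 9: x=[10.1113] v=[-1.1396]
Step 10: x=[10.0484] v=[-1.2571]
Step 11: x=[9.9798] v=[-1.3718]
Step 12: x=[9.9056] v=[-1.4834]
Step 13: x=[9.8260] v=[-1.5917]
Step 14: x=[9.7412] v=[-1.6964]
Step 15: x=[9.6513] v=[-1.7973]
Step 16: x=[9.5566] v=[-1.8941]
Step 17: x=[9.4573] v=[-1.9866]
Step 18: x=[9.3536] v=[-2.0747]
Step 19: x=[9.2457] v=[-2.1581]
Step 20: x=[9.1339] v=[-2.2367]
Step 21: x=[9.0184] v=[-2.3102]
Step 22: x=[8.8995] v=[-2.3785]
Step 23: x=[8.7774] v=[-2.4415]
Step 24: x=[8.6525] v=[-2.4990]
Step 25: x=[8.5250] v=[-2.5509]
Step 26: x=[8.3952] v=[-2.5970]
Step 27: x=[8.2633] v=[-2.6373]
Step 28: x=[8.1297] v=[-2.6717]
Step 29: x=[7.9947] v=[-2.7000]
Step 30: x=[7.8586] v=[-2.7223]
Step 31: x=[7.7217] v=[-2.7384]
Step 32: x=[7.5843] v=[-2.7484]
Step 33: x=[7.4467] v=[-2.7522]
Step 34: x=[7.3092] v=[-2.7498]
Step 35: x=[7.1721] v=[-2.7412]
Step 36: x=[7.0358] v=[-2.7264]
Step 37: x=[6.9005] v=[-2.7055]
Step 38: x=[6.7666] v=[-2.6785]
Step 39: x=[6.6343] v=[-2.6455]
Step 40: x=[6.5040] v=[-2.6065]
Step 41: x=[6.3759] v=[-2.5617]
Step 42: x=[6.2503] v=[-2.5111]
Step 43: x=[6.1276] v=[-2.4549]
Step 44: x=[6.0079] v=[-2.3931]
Step 45: x=[5.8916] v=[-2.3260]
v[0] did not become non-negative within 45 steps; using fallback time=2.2500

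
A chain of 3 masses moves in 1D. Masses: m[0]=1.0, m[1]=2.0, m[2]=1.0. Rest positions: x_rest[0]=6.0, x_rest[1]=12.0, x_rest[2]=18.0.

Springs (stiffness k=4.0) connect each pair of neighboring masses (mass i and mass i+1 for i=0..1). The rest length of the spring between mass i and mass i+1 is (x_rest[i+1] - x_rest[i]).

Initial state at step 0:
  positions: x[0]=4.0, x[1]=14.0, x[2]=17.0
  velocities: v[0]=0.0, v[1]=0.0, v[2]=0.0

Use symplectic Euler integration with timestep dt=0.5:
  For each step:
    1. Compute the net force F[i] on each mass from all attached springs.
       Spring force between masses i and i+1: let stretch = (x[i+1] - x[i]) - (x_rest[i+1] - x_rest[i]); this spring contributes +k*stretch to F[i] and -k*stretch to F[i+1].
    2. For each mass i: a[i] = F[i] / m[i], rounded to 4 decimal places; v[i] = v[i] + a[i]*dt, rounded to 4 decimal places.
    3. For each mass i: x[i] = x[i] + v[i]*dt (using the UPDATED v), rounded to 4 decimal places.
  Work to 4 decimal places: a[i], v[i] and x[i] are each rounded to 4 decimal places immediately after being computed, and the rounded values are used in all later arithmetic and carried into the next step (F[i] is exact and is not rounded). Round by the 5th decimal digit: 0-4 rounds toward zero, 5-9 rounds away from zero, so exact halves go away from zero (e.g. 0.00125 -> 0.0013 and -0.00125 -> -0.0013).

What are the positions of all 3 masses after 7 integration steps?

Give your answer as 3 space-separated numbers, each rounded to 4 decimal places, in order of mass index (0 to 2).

Step 0: x=[4.0000 14.0000 17.0000] v=[0.0000 0.0000 0.0000]
Step 1: x=[8.0000 10.5000 20.0000] v=[8.0000 -7.0000 6.0000]
Step 2: x=[8.5000 10.5000 19.5000] v=[1.0000 0.0000 -1.0000]
Step 3: x=[5.0000 14.0000 16.0000] v=[-7.0000 7.0000 -7.0000]
Step 4: x=[4.5000 14.0000 16.5000] v=[-1.0000 0.0000 1.0000]
Step 5: x=[7.5000 10.5000 20.5000] v=[6.0000 -7.0000 8.0000]
Step 6: x=[7.5000 10.5000 20.5000] v=[0.0000 0.0000 0.0000]
Step 7: x=[4.5000 14.0000 16.5000] v=[-6.0000 7.0000 -8.0000]

Answer: 4.5000 14.0000 16.5000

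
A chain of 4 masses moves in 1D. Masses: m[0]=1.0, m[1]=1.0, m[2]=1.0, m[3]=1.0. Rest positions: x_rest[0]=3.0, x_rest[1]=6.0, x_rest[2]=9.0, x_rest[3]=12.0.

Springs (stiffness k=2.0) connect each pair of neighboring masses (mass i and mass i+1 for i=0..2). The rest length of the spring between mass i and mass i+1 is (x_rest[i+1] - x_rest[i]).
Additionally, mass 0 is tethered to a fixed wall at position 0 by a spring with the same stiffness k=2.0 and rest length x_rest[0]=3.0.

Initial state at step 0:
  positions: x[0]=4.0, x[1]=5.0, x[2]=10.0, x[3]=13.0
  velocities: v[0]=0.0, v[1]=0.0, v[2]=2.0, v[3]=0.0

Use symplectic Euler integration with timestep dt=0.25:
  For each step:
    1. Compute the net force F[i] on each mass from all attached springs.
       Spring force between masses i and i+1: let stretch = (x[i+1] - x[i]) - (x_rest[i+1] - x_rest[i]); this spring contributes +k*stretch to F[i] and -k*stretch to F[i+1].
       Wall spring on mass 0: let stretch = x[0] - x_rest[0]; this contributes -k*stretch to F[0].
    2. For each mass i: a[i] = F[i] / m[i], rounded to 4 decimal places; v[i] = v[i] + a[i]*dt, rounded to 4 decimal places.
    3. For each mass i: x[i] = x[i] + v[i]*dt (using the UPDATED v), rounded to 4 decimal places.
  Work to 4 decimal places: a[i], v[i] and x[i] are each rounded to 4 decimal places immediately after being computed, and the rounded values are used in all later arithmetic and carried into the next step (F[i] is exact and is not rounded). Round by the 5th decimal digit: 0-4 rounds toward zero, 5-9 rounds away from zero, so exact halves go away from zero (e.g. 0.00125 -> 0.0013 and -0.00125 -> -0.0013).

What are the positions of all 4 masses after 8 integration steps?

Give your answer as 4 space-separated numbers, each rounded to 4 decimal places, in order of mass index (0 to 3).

Step 0: x=[4.0000 5.0000 10.0000 13.0000] v=[0.0000 0.0000 2.0000 0.0000]
Step 1: x=[3.6250 5.5000 10.2500 13.0000] v=[-1.5000 2.0000 1.0000 0.0000]
Step 2: x=[3.0313 6.3594 10.2500 13.0313] v=[-2.3750 3.4375 0.0000 0.1250]
Step 3: x=[2.4747 7.2891 10.1113 13.0899] v=[-2.2266 3.7188 -0.5547 0.2344]
Step 4: x=[2.2105 7.9698 9.9922 13.1512] v=[-1.0568 2.7227 -0.4765 0.2451]
Step 5: x=[2.3899 8.1834 10.0152 13.1926] v=[0.7176 0.8543 0.0918 0.1656]
Step 6: x=[2.9948 7.9018 10.2064 13.2118] v=[2.4194 -1.1266 0.7646 0.0769]
Step 7: x=[3.8387 7.2949 10.4852 13.2304] v=[3.3755 -2.4278 1.1150 0.0742]
Step 8: x=[4.6348 6.6547 10.7083 13.2808] v=[3.1843 -2.5608 0.8925 0.2016]

Answer: 4.6348 6.6547 10.7083 13.2808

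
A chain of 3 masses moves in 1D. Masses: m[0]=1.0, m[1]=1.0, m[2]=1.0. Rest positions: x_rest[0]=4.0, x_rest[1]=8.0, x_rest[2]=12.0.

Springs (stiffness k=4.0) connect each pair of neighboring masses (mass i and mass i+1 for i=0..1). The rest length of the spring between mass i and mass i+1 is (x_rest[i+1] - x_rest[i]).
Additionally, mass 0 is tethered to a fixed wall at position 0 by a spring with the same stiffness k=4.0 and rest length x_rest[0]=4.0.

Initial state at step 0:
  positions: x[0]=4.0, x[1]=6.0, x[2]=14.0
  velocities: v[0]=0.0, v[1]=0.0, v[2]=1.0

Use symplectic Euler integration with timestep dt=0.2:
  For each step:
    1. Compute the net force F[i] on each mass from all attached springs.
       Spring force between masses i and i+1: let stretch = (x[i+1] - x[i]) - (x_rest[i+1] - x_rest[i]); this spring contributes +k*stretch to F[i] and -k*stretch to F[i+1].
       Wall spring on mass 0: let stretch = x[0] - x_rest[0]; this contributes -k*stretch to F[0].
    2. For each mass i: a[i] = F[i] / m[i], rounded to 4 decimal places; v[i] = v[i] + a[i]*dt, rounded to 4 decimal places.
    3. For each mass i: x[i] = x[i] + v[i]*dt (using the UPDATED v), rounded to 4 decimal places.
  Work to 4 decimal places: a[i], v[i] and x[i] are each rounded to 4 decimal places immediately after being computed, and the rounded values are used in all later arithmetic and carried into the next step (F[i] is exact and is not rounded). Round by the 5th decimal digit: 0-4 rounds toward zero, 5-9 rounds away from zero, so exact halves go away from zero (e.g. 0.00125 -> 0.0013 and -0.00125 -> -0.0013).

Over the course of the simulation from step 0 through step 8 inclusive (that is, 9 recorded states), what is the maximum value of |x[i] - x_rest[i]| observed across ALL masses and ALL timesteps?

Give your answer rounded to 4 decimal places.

Answer: 2.4122

Derivation:
Step 0: x=[4.0000 6.0000 14.0000] v=[0.0000 0.0000 1.0000]
Step 1: x=[3.6800 6.9600 13.5600] v=[-1.6000 4.8000 -2.2000]
Step 2: x=[3.2960 8.4512 12.7040] v=[-1.9200 7.4560 -4.2800]
Step 3: x=[3.2095 9.7980 11.8076] v=[-0.4326 6.7341 -4.4822]
Step 4: x=[3.6636 10.4122 11.2296] v=[2.2706 3.0710 -2.8899]
Step 5: x=[4.6113 10.0774 11.1608] v=[4.7386 -1.6740 -0.3438]
Step 6: x=[5.6958 9.0414 11.5587] v=[5.4224 -5.1802 1.9895]
Step 7: x=[6.4042 7.8728 12.1938] v=[3.5422 -5.8428 3.1757]
Step 8: x=[6.3229 7.1606 12.7776] v=[-0.4063 -3.5609 2.9189]
Max displacement = 2.4122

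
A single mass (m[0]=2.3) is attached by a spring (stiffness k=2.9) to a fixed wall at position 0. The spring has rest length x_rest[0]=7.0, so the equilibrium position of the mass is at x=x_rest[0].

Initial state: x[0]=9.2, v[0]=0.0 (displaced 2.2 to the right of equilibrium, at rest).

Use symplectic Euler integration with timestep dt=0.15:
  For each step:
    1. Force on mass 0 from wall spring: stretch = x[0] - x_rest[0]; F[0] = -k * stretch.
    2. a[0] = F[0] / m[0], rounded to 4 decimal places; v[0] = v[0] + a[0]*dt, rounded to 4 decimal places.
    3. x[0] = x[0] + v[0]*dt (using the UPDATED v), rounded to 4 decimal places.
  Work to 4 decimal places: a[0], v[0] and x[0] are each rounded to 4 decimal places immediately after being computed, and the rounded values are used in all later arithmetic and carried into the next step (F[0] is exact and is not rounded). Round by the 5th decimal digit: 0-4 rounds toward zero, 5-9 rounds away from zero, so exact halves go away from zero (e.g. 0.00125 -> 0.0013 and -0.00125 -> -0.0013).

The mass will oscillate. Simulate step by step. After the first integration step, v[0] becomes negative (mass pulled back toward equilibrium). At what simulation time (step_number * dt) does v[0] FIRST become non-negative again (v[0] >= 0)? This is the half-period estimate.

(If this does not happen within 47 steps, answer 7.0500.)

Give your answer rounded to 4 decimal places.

Step 0: x=[9.2000] v=[0.0000]
Step 1: x=[9.1376] v=[-0.4161]
Step 2: x=[9.0145] v=[-0.8204]
Step 3: x=[8.8343] v=[-1.2014]
Step 4: x=[8.6021] v=[-1.5483]
Step 5: x=[8.3244] v=[-1.8513]
Step 6: x=[8.0091] v=[-2.1018]
Step 7: x=[7.6652] v=[-2.2926]
Step 8: x=[7.3024] v=[-2.4184]
Step 9: x=[6.9311] v=[-2.4756]
Step 10: x=[6.5617] v=[-2.4626]
Step 11: x=[6.2047] v=[-2.3797]
Step 12: x=[5.8703] v=[-2.2293]
Step 13: x=[5.5680] v=[-2.0156]
Step 14: x=[5.3063] v=[-1.7448]
Step 15: x=[5.0926] v=[-1.4245]
Step 16: x=[4.9330] v=[-1.0638]
Step 17: x=[4.8321] v=[-0.6729]
Step 18: x=[4.7927] v=[-0.2629]
Step 19: x=[4.8159] v=[0.1546]
First v>=0 after going negative at step 19, time=2.8500

Answer: 2.8500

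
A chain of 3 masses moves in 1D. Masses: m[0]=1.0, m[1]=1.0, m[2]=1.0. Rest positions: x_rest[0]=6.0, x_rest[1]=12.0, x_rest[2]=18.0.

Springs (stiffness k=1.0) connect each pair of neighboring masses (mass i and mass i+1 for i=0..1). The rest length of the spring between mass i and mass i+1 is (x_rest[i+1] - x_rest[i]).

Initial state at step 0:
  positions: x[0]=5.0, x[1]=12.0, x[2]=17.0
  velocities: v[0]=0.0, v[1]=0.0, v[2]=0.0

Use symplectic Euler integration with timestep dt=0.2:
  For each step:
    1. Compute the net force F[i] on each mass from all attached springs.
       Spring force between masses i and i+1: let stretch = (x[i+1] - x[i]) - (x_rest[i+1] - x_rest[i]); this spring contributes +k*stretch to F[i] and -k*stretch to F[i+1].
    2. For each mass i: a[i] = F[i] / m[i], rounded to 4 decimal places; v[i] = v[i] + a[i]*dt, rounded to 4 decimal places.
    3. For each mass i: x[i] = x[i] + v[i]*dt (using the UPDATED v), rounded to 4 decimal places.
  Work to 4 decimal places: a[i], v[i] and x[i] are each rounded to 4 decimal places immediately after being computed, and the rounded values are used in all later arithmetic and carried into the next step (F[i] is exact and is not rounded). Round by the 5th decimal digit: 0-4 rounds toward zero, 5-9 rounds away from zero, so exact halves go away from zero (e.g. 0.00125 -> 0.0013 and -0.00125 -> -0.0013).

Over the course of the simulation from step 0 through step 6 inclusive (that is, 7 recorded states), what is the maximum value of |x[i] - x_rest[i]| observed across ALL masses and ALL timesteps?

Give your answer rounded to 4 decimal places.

Step 0: x=[5.0000 12.0000 17.0000] v=[0.0000 0.0000 0.0000]
Step 1: x=[5.0400 11.9200 17.0400] v=[0.2000 -0.4000 0.2000]
Step 2: x=[5.1152 11.7696 17.1152] v=[0.3760 -0.7520 0.3760]
Step 3: x=[5.2166 11.5668 17.2166] v=[0.5069 -1.0138 0.5069]
Step 4: x=[5.3320 11.3360 17.3320] v=[0.5769 -1.1539 0.5769]
Step 5: x=[5.4475 11.1049 17.4475] v=[0.5777 -1.1555 0.5777]
Step 6: x=[5.5493 10.9012 17.5493] v=[0.5092 -1.0185 0.5092]
Max displacement = 1.0988

Answer: 1.0988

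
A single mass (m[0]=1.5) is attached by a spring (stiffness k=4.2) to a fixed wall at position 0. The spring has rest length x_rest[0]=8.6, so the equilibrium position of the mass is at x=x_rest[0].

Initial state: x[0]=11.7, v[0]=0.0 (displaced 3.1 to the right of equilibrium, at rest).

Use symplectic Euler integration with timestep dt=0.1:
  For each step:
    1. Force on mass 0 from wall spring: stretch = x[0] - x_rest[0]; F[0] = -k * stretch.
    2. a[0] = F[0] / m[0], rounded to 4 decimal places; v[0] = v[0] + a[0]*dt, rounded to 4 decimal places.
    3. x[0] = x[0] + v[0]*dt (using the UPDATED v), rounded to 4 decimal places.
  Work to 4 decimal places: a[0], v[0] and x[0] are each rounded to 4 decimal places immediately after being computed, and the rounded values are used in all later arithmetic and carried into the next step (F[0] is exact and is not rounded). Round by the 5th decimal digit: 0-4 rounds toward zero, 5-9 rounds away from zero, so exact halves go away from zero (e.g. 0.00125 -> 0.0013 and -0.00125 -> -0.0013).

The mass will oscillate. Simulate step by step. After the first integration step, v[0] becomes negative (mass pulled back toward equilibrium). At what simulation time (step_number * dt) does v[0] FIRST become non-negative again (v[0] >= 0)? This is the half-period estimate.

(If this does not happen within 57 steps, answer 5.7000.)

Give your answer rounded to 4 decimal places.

Answer: 1.9000

Derivation:
Step 0: x=[11.7000] v=[0.0000]
Step 1: x=[11.6132] v=[-0.8680]
Step 2: x=[11.4420] v=[-1.7117]
Step 3: x=[11.1913] v=[-2.5075]
Step 4: x=[10.8680] v=[-3.2331]
Step 5: x=[10.4812] v=[-3.8681]
Step 6: x=[10.0417] v=[-4.3948]
Step 7: x=[9.5619] v=[-4.7985]
Step 8: x=[9.0551] v=[-5.0678]
Step 9: x=[8.5356] v=[-5.1952]
Step 10: x=[8.0179] v=[-5.1772]
Step 11: x=[7.5165] v=[-5.0142]
Step 12: x=[7.0454] v=[-4.7108]
Step 13: x=[6.6179] v=[-4.2755]
Step 14: x=[6.2459] v=[-3.7205]
Step 15: x=[5.9398] v=[-3.0614]
Step 16: x=[5.7082] v=[-2.3165]
Step 17: x=[5.5575] v=[-1.5068]
Step 18: x=[5.4920] v=[-0.6549]
Step 19: x=[5.5135] v=[0.2153]
First v>=0 after going negative at step 19, time=1.9000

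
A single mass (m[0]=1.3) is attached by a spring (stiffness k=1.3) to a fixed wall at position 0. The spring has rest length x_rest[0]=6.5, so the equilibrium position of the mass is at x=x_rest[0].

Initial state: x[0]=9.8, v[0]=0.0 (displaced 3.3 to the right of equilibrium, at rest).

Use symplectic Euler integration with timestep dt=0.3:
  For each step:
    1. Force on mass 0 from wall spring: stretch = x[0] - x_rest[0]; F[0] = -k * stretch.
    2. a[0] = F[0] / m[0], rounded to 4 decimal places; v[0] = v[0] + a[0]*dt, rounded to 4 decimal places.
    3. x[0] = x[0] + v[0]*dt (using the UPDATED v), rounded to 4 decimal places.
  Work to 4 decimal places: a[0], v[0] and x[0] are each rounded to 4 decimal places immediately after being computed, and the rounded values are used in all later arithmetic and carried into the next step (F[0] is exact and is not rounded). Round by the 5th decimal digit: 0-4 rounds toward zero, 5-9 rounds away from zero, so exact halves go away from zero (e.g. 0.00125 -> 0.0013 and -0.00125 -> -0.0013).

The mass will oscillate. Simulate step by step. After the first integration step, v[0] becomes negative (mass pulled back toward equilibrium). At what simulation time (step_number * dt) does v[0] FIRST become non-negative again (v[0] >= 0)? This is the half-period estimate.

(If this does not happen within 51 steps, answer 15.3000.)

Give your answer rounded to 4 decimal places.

Answer: 3.3000

Derivation:
Step 0: x=[9.8000] v=[0.0000]
Step 1: x=[9.5030] v=[-0.9900]
Step 2: x=[8.9357] v=[-1.8909]
Step 3: x=[8.1492] v=[-2.6216]
Step 4: x=[7.2143] v=[-3.1164]
Step 5: x=[6.2151] v=[-3.3307]
Step 6: x=[5.2415] v=[-3.2452]
Step 7: x=[4.3812] v=[-2.8677]
Step 8: x=[3.7116] v=[-2.2321]
Step 9: x=[3.2929] v=[-1.3956]
Step 10: x=[3.1629] v=[-0.4335]
Step 11: x=[3.3332] v=[0.5676]
First v>=0 after going negative at step 11, time=3.3000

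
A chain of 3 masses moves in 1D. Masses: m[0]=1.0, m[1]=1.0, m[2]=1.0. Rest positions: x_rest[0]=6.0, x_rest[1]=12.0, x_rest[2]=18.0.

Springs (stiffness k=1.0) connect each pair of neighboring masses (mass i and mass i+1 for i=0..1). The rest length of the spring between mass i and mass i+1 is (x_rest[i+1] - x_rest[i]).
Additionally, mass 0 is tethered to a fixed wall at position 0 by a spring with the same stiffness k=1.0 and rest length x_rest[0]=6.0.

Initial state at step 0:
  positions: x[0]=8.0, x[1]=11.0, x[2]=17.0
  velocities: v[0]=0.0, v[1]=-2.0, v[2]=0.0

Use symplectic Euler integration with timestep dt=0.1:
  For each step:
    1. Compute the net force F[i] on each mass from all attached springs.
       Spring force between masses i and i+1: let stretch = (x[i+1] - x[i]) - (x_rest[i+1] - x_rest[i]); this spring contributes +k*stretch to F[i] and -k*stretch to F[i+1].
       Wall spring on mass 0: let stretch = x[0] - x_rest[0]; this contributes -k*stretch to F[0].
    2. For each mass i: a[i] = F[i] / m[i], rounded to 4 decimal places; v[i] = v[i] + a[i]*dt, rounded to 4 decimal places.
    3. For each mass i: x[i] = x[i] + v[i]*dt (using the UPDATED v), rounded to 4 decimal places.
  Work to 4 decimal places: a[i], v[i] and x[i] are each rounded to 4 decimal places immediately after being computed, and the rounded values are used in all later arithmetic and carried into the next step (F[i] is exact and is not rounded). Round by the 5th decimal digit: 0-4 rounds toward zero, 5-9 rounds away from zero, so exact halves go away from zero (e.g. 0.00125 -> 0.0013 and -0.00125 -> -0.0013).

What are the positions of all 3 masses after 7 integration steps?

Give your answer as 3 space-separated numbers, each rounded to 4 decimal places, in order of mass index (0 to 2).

Answer: 6.6539 10.5185 16.9304

Derivation:
Step 0: x=[8.0000 11.0000 17.0000] v=[0.0000 -2.0000 0.0000]
Step 1: x=[7.9500 10.8300 17.0000] v=[-0.5000 -1.7000 0.0000]
Step 2: x=[7.8493 10.6929 16.9983] v=[-1.0070 -1.3710 -0.0170]
Step 3: x=[7.6985 10.5904 16.9936] v=[-1.5076 -1.0248 -0.0475]
Step 4: x=[7.4997 10.5230 16.9848] v=[-1.9883 -0.6737 -0.0878]
Step 5: x=[7.2561 10.4900 16.9714] v=[-2.4359 -0.3299 -0.1340]
Step 6: x=[6.9723 10.4895 16.9532] v=[-2.8381 -0.0052 -0.1821]
Step 7: x=[6.6539 10.5185 16.9304] v=[-3.1836 0.2895 -0.2285]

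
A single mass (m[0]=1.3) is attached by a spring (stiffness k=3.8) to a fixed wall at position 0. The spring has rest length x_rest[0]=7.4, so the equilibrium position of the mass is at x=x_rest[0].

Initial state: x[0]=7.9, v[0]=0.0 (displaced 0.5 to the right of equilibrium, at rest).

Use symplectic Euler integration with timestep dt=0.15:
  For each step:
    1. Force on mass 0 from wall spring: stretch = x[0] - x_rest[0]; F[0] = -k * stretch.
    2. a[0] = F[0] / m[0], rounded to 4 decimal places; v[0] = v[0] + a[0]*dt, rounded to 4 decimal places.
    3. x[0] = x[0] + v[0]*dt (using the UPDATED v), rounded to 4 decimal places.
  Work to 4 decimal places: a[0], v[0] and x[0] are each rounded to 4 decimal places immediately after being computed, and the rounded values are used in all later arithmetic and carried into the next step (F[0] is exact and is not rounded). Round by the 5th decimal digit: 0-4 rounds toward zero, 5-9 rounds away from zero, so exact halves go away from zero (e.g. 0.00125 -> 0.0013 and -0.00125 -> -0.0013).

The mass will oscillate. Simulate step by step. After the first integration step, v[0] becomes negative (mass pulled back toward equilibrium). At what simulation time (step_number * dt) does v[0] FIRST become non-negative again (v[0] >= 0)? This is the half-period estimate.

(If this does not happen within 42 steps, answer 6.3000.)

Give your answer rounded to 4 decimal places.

Answer: 1.9500

Derivation:
Step 0: x=[7.9000] v=[0.0000]
Step 1: x=[7.8671] v=[-0.2192]
Step 2: x=[7.8035] v=[-0.4240]
Step 3: x=[7.7134] v=[-0.6009]
Step 4: x=[7.6027] v=[-0.7383]
Step 5: x=[7.4786] v=[-0.8272]
Step 6: x=[7.3493] v=[-0.8617]
Step 7: x=[7.2234] v=[-0.8395]
Step 8: x=[7.1091] v=[-0.7621]
Step 9: x=[7.0139] v=[-0.6346]
Step 10: x=[6.9441] v=[-0.4653]
Step 11: x=[6.9043] v=[-0.2654]
Step 12: x=[6.8971] v=[-0.0481]
Step 13: x=[6.9230] v=[0.1724]
First v>=0 after going negative at step 13, time=1.9500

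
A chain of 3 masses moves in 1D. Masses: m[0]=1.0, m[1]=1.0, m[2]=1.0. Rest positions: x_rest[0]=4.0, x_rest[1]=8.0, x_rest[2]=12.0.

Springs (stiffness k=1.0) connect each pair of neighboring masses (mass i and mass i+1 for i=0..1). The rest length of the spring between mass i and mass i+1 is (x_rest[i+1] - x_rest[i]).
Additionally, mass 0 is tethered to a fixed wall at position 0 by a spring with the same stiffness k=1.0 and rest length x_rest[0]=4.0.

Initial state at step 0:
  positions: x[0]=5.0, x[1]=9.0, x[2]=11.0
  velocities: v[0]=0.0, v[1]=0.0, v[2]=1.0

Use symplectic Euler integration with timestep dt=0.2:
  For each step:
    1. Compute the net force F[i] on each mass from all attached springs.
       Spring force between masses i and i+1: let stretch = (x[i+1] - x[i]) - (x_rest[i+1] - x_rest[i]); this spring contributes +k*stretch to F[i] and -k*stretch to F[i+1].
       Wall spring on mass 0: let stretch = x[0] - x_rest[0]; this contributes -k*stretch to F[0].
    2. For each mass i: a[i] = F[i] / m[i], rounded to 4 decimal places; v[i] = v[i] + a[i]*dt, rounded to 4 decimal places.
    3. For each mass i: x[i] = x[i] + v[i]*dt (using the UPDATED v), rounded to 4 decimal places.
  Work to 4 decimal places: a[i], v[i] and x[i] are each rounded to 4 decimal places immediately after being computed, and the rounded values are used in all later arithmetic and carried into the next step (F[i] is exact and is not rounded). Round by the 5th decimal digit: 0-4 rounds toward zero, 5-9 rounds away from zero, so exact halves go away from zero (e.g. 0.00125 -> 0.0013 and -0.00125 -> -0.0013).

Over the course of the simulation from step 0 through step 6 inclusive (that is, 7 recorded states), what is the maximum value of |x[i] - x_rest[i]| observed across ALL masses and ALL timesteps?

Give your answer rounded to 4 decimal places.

Answer: 1.2314

Derivation:
Step 0: x=[5.0000 9.0000 11.0000] v=[0.0000 0.0000 1.0000]
Step 1: x=[4.9600 8.9200 11.2800] v=[-0.2000 -0.4000 1.4000]
Step 2: x=[4.8800 8.7760 11.6256] v=[-0.4000 -0.7200 1.7280]
Step 3: x=[4.7606 8.5901 12.0172] v=[-0.5968 -0.9293 1.9581]
Step 4: x=[4.6040 8.3881 12.4317] v=[-0.7830 -1.0098 2.0727]
Step 5: x=[4.4146 8.1965 12.8445] v=[-0.9470 -0.9579 2.0640]
Step 6: x=[4.1999 8.0396 13.2314] v=[-1.0735 -0.7847 1.9344]
Max displacement = 1.2314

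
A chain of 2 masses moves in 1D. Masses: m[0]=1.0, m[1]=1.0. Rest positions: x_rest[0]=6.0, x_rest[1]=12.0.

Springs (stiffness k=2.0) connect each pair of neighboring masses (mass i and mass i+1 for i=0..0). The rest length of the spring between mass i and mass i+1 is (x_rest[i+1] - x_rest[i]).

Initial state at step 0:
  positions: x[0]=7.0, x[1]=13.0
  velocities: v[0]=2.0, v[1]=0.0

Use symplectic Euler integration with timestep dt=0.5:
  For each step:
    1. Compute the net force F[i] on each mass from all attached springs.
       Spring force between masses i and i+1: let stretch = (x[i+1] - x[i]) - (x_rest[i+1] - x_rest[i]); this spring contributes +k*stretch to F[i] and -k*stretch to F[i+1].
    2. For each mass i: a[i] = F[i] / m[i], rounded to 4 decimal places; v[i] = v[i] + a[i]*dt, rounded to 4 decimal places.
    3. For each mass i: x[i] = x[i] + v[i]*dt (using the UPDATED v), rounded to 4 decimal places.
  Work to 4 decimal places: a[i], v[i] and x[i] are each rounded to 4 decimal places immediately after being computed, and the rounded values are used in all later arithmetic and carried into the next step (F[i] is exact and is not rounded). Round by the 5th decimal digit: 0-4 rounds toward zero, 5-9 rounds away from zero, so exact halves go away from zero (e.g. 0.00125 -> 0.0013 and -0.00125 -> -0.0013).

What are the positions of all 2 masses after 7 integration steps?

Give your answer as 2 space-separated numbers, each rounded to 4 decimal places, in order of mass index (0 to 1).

Step 0: x=[7.0000 13.0000] v=[2.0000 0.0000]
Step 1: x=[8.0000 13.0000] v=[2.0000 0.0000]
Step 2: x=[8.5000 13.5000] v=[1.0000 1.0000]
Step 3: x=[8.5000 14.5000] v=[0.0000 2.0000]
Step 4: x=[8.5000 15.5000] v=[0.0000 2.0000]
Step 5: x=[9.0000 16.0000] v=[1.0000 1.0000]
Step 6: x=[10.0000 16.0000] v=[2.0000 0.0000]
Step 7: x=[11.0000 16.0000] v=[2.0000 0.0000]

Answer: 11.0000 16.0000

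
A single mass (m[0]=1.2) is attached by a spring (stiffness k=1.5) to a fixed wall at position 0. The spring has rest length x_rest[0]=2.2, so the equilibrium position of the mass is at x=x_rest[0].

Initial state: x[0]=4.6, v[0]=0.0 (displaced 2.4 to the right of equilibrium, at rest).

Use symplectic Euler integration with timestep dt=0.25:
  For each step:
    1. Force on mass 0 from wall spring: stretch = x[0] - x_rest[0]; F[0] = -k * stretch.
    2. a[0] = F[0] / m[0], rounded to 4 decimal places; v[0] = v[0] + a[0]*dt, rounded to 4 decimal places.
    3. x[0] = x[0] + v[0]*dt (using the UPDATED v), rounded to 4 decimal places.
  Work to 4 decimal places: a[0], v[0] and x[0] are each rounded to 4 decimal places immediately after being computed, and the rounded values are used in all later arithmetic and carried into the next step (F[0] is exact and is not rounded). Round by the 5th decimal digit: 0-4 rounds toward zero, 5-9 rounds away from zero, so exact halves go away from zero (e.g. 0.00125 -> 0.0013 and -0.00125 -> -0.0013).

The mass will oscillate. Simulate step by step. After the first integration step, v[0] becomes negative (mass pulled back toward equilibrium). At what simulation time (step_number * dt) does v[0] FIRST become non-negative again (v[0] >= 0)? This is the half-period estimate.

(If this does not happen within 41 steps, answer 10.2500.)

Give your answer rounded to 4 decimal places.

Step 0: x=[4.6000] v=[0.0000]
Step 1: x=[4.4125] v=[-0.7500]
Step 2: x=[4.0522] v=[-1.4414]
Step 3: x=[3.5472] v=[-2.0202]
Step 4: x=[2.9369] v=[-2.4412]
Step 5: x=[2.2690] v=[-2.6715]
Step 6: x=[1.5957] v=[-2.6931]
Step 7: x=[0.9696] v=[-2.5043]
Step 8: x=[0.4397] v=[-2.1198]
Step 9: x=[0.0473] v=[-1.5697]
Step 10: x=[-0.1770] v=[-0.8970]
Step 11: x=[-0.2156] v=[-0.1542]
Step 12: x=[-0.0654] v=[0.6007]
First v>=0 after going negative at step 12, time=3.0000

Answer: 3.0000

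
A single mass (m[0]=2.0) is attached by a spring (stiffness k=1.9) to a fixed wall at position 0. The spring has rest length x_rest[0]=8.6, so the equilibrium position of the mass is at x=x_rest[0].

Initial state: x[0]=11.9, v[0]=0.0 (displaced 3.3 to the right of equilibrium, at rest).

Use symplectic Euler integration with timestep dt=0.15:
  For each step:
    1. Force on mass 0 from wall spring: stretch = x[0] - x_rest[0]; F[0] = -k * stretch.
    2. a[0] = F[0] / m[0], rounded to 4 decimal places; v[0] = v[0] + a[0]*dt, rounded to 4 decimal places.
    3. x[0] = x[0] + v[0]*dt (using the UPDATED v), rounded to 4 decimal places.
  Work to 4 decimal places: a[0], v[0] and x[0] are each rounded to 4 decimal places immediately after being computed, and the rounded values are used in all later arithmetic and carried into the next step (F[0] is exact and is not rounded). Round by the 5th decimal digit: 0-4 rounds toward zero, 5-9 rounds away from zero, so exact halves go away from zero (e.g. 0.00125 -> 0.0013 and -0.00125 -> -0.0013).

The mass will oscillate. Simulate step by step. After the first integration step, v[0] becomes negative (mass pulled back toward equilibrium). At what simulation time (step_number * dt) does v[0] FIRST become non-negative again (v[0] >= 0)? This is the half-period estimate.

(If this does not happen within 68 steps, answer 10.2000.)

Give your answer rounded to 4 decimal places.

Step 0: x=[11.9000] v=[0.0000]
Step 1: x=[11.8295] v=[-0.4703]
Step 2: x=[11.6899] v=[-0.9305]
Step 3: x=[11.4843] v=[-1.3708]
Step 4: x=[11.2170] v=[-1.7818]
Step 5: x=[10.8938] v=[-2.1547]
Step 6: x=[10.5216] v=[-2.4816]
Step 7: x=[10.1083] v=[-2.7554]
Step 8: x=[9.6628] v=[-2.9703]
Step 9: x=[9.1945] v=[-3.1218]
Step 10: x=[8.7135] v=[-3.2065]
Step 11: x=[8.2301] v=[-3.2227]
Step 12: x=[7.7546] v=[-3.1700]
Step 13: x=[7.2972] v=[-3.0495]
Step 14: x=[6.8676] v=[-2.8638]
Step 15: x=[6.4751] v=[-2.6169]
Step 16: x=[6.1280] v=[-2.3141]
Step 17: x=[5.8337] v=[-1.9618]
Step 18: x=[5.5986] v=[-1.5676]
Step 19: x=[5.4276] v=[-1.1399]
Step 20: x=[5.3244] v=[-0.6878]
Step 21: x=[5.2913] v=[-0.2210]
Step 22: x=[5.3289] v=[0.2505]
First v>=0 after going negative at step 22, time=3.3000

Answer: 3.3000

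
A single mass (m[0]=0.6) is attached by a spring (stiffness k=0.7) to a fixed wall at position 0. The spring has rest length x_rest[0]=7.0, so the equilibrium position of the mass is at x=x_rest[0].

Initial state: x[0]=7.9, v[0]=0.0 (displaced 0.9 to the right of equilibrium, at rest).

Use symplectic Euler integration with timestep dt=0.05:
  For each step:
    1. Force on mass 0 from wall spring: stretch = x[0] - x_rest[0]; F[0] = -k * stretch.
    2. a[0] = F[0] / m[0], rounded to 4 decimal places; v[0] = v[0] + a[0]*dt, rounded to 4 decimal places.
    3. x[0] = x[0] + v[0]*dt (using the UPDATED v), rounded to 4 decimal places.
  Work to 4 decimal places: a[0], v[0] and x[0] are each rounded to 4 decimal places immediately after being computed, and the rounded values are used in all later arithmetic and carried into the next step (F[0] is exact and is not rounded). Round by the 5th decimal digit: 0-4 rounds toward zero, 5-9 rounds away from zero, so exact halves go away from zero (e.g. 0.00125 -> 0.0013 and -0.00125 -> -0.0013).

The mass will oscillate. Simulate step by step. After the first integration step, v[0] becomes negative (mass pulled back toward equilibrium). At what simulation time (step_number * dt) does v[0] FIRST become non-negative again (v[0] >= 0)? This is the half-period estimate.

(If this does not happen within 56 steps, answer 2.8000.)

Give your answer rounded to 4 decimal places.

Step 0: x=[7.9000] v=[0.0000]
Step 1: x=[7.8974] v=[-0.0525]
Step 2: x=[7.8922] v=[-0.1049]
Step 3: x=[7.8844] v=[-0.1569]
Step 4: x=[7.8740] v=[-0.2085]
Step 5: x=[7.8610] v=[-0.2595]
Step 6: x=[7.8455] v=[-0.3097]
Step 7: x=[7.8276] v=[-0.3590]
Step 8: x=[7.8072] v=[-0.4073]
Step 9: x=[7.7845] v=[-0.4544]
Step 10: x=[7.7595] v=[-0.5002]
Step 11: x=[7.7323] v=[-0.5445]
Step 12: x=[7.7029] v=[-0.5872]
Step 13: x=[7.6715] v=[-0.6282]
Step 14: x=[7.6381] v=[-0.6674]
Step 15: x=[7.6029] v=[-0.7046]
Step 16: x=[7.5659] v=[-0.7398]
Step 17: x=[7.5273] v=[-0.7728]
Step 18: x=[7.4871] v=[-0.8036]
Step 19: x=[7.4455] v=[-0.8320]
Step 20: x=[7.4026] v=[-0.8580]
Step 21: x=[7.3585] v=[-0.8815]
Step 22: x=[7.3134] v=[-0.9024]
Step 23: x=[7.2674] v=[-0.9207]
Step 24: x=[7.2206] v=[-0.9363]
Step 25: x=[7.1731] v=[-0.9492]
Step 26: x=[7.1251] v=[-0.9593]
Step 27: x=[7.0768] v=[-0.9666]
Step 28: x=[7.0282] v=[-0.9711]
Step 29: x=[6.9796] v=[-0.9727]
Step 30: x=[6.9310] v=[-0.9715]
Step 31: x=[6.8826] v=[-0.9675]
Step 32: x=[6.8346] v=[-0.9607]
Step 33: x=[6.7870] v=[-0.9511]
Step 34: x=[6.7401] v=[-0.9387]
Step 35: x=[6.6939] v=[-0.9235]
Step 36: x=[6.6486] v=[-0.9056]
Step 37: x=[6.6043] v=[-0.8851]
Step 38: x=[6.5612] v=[-0.8620]
Step 39: x=[6.5194] v=[-0.8364]
Step 40: x=[6.4790] v=[-0.8084]
Step 41: x=[6.4401] v=[-0.7780]
Step 42: x=[6.4028] v=[-0.7453]
Step 43: x=[6.3673] v=[-0.7105]
Step 44: x=[6.3336] v=[-0.6736]
Step 45: x=[6.3019] v=[-0.6347]
Step 46: x=[6.2722] v=[-0.5940]
Step 47: x=[6.2446] v=[-0.5515]
Step 48: x=[6.2192] v=[-0.5074]
Step 49: x=[6.1961] v=[-0.4619]
Step 50: x=[6.1754] v=[-0.4150]
Step 51: x=[6.1571] v=[-0.3669]
Step 52: x=[6.1412] v=[-0.3177]
Step 53: x=[6.1278] v=[-0.2676]
Step 54: x=[6.1170] v=[-0.2167]
Step 55: x=[6.1087] v=[-0.1652]
Step 56: x=[6.1030] v=[-0.1132]
v[0] did not become non-negative within 56 steps; using fallback time=2.8000

Answer: 2.8000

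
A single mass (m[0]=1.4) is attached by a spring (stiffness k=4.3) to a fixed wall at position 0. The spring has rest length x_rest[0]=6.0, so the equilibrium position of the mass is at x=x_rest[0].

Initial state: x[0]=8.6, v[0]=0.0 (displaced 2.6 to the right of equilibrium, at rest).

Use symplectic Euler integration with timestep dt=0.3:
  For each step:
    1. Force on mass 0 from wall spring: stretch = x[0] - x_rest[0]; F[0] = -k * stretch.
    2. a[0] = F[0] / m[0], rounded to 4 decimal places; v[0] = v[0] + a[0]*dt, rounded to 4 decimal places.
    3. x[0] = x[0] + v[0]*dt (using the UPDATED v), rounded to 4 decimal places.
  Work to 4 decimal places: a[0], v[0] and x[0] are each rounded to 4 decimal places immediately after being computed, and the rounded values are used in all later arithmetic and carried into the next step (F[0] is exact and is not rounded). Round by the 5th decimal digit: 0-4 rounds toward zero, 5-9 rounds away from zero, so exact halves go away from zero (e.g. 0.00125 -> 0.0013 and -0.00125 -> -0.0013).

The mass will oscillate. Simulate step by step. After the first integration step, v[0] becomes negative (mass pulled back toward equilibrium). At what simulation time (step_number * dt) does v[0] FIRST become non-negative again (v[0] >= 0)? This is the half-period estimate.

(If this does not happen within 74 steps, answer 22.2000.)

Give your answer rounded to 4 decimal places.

Step 0: x=[8.6000] v=[0.0000]
Step 1: x=[7.8813] v=[-2.3957]
Step 2: x=[6.6425] v=[-4.1292]
Step 3: x=[5.2261] v=[-4.7212]
Step 4: x=[4.0237] v=[-4.0081]
Step 5: x=[3.3676] v=[-2.1871]
Step 6: x=[3.4392] v=[0.2385]
First v>=0 after going negative at step 6, time=1.8000

Answer: 1.8000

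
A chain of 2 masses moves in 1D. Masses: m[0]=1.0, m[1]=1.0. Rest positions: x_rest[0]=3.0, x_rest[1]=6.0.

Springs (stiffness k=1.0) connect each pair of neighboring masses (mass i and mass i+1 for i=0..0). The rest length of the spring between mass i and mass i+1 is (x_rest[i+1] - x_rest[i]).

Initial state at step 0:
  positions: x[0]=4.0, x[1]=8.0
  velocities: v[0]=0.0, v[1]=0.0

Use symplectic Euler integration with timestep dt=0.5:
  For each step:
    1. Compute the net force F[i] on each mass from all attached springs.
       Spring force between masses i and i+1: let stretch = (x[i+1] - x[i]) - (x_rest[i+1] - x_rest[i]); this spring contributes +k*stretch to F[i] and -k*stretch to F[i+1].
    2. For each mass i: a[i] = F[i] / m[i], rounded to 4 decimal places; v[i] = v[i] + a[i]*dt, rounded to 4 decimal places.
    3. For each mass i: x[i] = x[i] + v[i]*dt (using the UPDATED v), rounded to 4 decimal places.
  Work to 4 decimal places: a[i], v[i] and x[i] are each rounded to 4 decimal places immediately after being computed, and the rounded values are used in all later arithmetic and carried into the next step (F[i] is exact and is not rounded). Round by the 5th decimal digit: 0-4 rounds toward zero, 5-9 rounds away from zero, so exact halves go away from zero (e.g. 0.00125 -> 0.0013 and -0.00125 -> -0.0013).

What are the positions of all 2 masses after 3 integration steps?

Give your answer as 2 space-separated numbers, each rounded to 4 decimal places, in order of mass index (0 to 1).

Answer: 4.9375 7.0625

Derivation:
Step 0: x=[4.0000 8.0000] v=[0.0000 0.0000]
Step 1: x=[4.2500 7.7500] v=[0.5000 -0.5000]
Step 2: x=[4.6250 7.3750] v=[0.7500 -0.7500]
Step 3: x=[4.9375 7.0625] v=[0.6250 -0.6250]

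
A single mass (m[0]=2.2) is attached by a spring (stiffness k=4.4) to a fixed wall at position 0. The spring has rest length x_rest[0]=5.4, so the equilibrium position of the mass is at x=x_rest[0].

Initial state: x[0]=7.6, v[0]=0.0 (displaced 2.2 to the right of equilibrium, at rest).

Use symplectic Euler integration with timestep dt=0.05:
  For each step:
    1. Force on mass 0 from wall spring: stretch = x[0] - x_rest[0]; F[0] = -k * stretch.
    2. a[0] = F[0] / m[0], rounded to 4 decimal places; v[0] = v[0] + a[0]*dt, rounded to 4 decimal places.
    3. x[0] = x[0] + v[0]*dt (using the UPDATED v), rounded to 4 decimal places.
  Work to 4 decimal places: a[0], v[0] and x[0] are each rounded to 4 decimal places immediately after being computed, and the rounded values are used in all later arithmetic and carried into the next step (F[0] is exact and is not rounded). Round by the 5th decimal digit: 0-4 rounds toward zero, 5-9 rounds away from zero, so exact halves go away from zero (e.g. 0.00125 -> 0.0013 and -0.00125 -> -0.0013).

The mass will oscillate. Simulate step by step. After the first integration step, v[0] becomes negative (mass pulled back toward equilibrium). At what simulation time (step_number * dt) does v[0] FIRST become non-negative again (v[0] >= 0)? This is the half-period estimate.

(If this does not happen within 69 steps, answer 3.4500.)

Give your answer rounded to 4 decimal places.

Step 0: x=[7.6000] v=[0.0000]
Step 1: x=[7.5890] v=[-0.2200]
Step 2: x=[7.5671] v=[-0.4389]
Step 3: x=[7.5343] v=[-0.6556]
Step 4: x=[7.4909] v=[-0.8690]
Step 5: x=[7.4370] v=[-1.0781]
Step 6: x=[7.3729] v=[-1.2818]
Step 7: x=[7.2989] v=[-1.4791]
Step 8: x=[7.2155] v=[-1.6690]
Step 9: x=[7.1230] v=[-1.8506]
Step 10: x=[7.0219] v=[-2.0229]
Step 11: x=[6.9126] v=[-2.1851]
Step 12: x=[6.7958] v=[-2.3364]
Step 13: x=[6.6720] v=[-2.4760]
Step 14: x=[6.5418] v=[-2.6032]
Step 15: x=[6.4059] v=[-2.7174]
Step 16: x=[6.2650] v=[-2.8180]
Step 17: x=[6.1198] v=[-2.9045]
Step 18: x=[5.9710] v=[-2.9765]
Step 19: x=[5.8193] v=[-3.0336]
Step 20: x=[5.6655] v=[-3.0755]
Step 21: x=[5.5104] v=[-3.1021]
Step 22: x=[5.3547] v=[-3.1131]
Step 23: x=[5.1993] v=[-3.1086]
Step 24: x=[5.0449] v=[-3.0885]
Step 25: x=[4.8923] v=[-3.0530]
Step 26: x=[4.7422] v=[-3.0022]
Step 27: x=[4.5954] v=[-2.9364]
Step 28: x=[4.4526] v=[-2.8559]
Step 29: x=[4.3145] v=[-2.7612]
Step 30: x=[4.1819] v=[-2.6527]
Step 31: x=[4.0554] v=[-2.5309]
Step 32: x=[3.9356] v=[-2.3964]
Step 33: x=[3.8231] v=[-2.2500]
Step 34: x=[3.7185] v=[-2.0923]
Step 35: x=[3.6223] v=[-1.9242]
Step 36: x=[3.5350] v=[-1.7464]
Step 37: x=[3.4570] v=[-1.5599]
Step 38: x=[3.3887] v=[-1.3656]
Step 39: x=[3.3305] v=[-1.1645]
Step 40: x=[3.2826] v=[-0.9576]
Step 41: x=[3.2453] v=[-0.7459]
Step 42: x=[3.2188] v=[-0.5304]
Step 43: x=[3.2032] v=[-0.3123]
Step 44: x=[3.1986] v=[-0.0926]
Step 45: x=[3.2050] v=[0.1275]
First v>=0 after going negative at step 45, time=2.2500

Answer: 2.2500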